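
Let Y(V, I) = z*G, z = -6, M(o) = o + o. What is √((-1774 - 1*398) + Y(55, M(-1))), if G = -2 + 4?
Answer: 2*I*√546 ≈ 46.733*I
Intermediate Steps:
M(o) = 2*o
G = 2
Y(V, I) = -12 (Y(V, I) = -6*2 = -12)
√((-1774 - 1*398) + Y(55, M(-1))) = √((-1774 - 1*398) - 12) = √((-1774 - 398) - 12) = √(-2172 - 12) = √(-2184) = 2*I*√546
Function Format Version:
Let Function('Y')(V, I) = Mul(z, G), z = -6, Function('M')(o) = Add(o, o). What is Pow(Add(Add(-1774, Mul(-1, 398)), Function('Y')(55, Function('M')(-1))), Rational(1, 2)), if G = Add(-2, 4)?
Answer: Mul(2, I, Pow(546, Rational(1, 2))) ≈ Mul(46.733, I)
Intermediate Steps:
Function('M')(o) = Mul(2, o)
G = 2
Function('Y')(V, I) = -12 (Function('Y')(V, I) = Mul(-6, 2) = -12)
Pow(Add(Add(-1774, Mul(-1, 398)), Function('Y')(55, Function('M')(-1))), Rational(1, 2)) = Pow(Add(Add(-1774, Mul(-1, 398)), -12), Rational(1, 2)) = Pow(Add(Add(-1774, -398), -12), Rational(1, 2)) = Pow(Add(-2172, -12), Rational(1, 2)) = Pow(-2184, Rational(1, 2)) = Mul(2, I, Pow(546, Rational(1, 2)))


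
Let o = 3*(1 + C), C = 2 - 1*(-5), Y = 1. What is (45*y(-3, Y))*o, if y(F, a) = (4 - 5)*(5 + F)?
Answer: -2160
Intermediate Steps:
C = 7 (C = 2 + 5 = 7)
o = 24 (o = 3*(1 + 7) = 3*8 = 24)
y(F, a) = -5 - F (y(F, a) = -(5 + F) = -5 - F)
(45*y(-3, Y))*o = (45*(-5 - 1*(-3)))*24 = (45*(-5 + 3))*24 = (45*(-2))*24 = -90*24 = -2160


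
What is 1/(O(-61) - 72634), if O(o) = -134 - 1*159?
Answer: -1/72927 ≈ -1.3712e-5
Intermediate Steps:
O(o) = -293 (O(o) = -134 - 159 = -293)
1/(O(-61) - 72634) = 1/(-293 - 72634) = 1/(-72927) = -1/72927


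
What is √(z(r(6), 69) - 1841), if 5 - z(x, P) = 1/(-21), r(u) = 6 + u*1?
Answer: I*√809655/21 ≈ 42.848*I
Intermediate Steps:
r(u) = 6 + u
z(x, P) = 106/21 (z(x, P) = 5 - 1/(-21) = 5 - 1*(-1/21) = 5 + 1/21 = 106/21)
√(z(r(6), 69) - 1841) = √(106/21 - 1841) = √(-38555/21) = I*√809655/21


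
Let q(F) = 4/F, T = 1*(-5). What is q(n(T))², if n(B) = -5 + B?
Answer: 4/25 ≈ 0.16000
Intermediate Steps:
T = -5
q(n(T))² = (4/(-5 - 5))² = (4/(-10))² = (4*(-⅒))² = (-⅖)² = 4/25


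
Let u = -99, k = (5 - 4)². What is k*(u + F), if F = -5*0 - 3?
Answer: -102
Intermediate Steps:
k = 1 (k = 1² = 1)
F = -3 (F = 0 - 3 = -3)
k*(u + F) = 1*(-99 - 3) = 1*(-102) = -102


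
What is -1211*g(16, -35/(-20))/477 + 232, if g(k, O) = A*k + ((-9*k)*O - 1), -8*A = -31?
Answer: 341965/477 ≈ 716.91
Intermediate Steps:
A = 31/8 (A = -⅛*(-31) = 31/8 ≈ 3.8750)
g(k, O) = -1 + 31*k/8 - 9*O*k (g(k, O) = 31*k/8 + ((-9*k)*O - 1) = 31*k/8 + (-9*O*k - 1) = 31*k/8 + (-1 - 9*O*k) = -1 + 31*k/8 - 9*O*k)
-1211*g(16, -35/(-20))/477 + 232 = -1211*(-1 + (31/8)*16 - 9*(-35/(-20))*16)/477 + 232 = -1211*(-1 + 62 - 9*(-35*(-1/20))*16)/477 + 232 = -1211*(-1 + 62 - 9*7/4*16)/477 + 232 = -1211*(-1 + 62 - 252)/477 + 232 = -(-231301)/477 + 232 = -1211*(-191/477) + 232 = 231301/477 + 232 = 341965/477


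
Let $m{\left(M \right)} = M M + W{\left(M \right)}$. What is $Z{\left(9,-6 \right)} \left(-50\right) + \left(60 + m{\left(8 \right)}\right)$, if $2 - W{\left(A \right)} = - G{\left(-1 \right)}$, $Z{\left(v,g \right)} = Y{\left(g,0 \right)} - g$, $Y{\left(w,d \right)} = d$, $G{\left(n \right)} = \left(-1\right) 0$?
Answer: $-174$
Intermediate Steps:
$G{\left(n \right)} = 0$
$Z{\left(v,g \right)} = - g$ ($Z{\left(v,g \right)} = 0 - g = - g$)
$W{\left(A \right)} = 2$ ($W{\left(A \right)} = 2 - \left(-1\right) 0 = 2 - 0 = 2 + 0 = 2$)
$m{\left(M \right)} = 2 + M^{2}$ ($m{\left(M \right)} = M M + 2 = M^{2} + 2 = 2 + M^{2}$)
$Z{\left(9,-6 \right)} \left(-50\right) + \left(60 + m{\left(8 \right)}\right) = \left(-1\right) \left(-6\right) \left(-50\right) + \left(60 + \left(2 + 8^{2}\right)\right) = 6 \left(-50\right) + \left(60 + \left(2 + 64\right)\right) = -300 + \left(60 + 66\right) = -300 + 126 = -174$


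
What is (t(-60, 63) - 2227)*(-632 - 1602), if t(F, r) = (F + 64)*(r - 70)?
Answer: 5037670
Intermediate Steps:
t(F, r) = (-70 + r)*(64 + F) (t(F, r) = (64 + F)*(-70 + r) = (-70 + r)*(64 + F))
(t(-60, 63) - 2227)*(-632 - 1602) = ((-4480 - 70*(-60) + 64*63 - 60*63) - 2227)*(-632 - 1602) = ((-4480 + 4200 + 4032 - 3780) - 2227)*(-2234) = (-28 - 2227)*(-2234) = -2255*(-2234) = 5037670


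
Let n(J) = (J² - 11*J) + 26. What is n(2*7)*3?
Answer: 204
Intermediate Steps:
n(J) = 26 + J² - 11*J
n(2*7)*3 = (26 + (2*7)² - 22*7)*3 = (26 + 14² - 11*14)*3 = (26 + 196 - 154)*3 = 68*3 = 204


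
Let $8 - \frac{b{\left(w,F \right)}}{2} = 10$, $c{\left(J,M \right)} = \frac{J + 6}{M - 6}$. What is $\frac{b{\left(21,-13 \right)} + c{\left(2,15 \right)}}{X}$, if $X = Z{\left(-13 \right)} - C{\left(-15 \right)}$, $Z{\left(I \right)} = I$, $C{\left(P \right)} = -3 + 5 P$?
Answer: $- \frac{28}{585} \approx -0.047863$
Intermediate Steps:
$c{\left(J,M \right)} = \frac{6 + J}{-6 + M}$
$b{\left(w,F \right)} = -4$ ($b{\left(w,F \right)} = 16 - 20 = -4$)
$X = 65$ ($X = -13 - \left(-3 + 5 \left(-15\right)\right) = -13 - \left(-3 - 75\right) = -13 - -78 = -13 + 78 = 65$)
$\frac{b{\left(21,-13 \right)} + c{\left(2,15 \right)}}{X} = \frac{-4 + \frac{6 + 2}{-6 + 15}}{65} = \left(-4 + \frac{1}{9} \cdot 8\right) \frac{1}{65} = \left(-4 + \frac{8}{9}\right) \frac{1}{65} = \left(- \frac{28}{9}\right) \frac{1}{65} = - \frac{28}{585}$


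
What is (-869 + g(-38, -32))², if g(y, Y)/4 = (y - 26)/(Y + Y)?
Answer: 748225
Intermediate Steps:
g(y, Y) = 2*(-26 + y)/Y (g(y, Y) = 4*((y - 26)/(Y + Y)) = 4*((-26 + y)/((2*Y))) = 4*((-26 + y)*(1/(2*Y))) = 4*((-26 + y)/(2*Y)) = 2*(-26 + y)/Y)
(-869 + g(-38, -32))² = (-869 + 2*(-26 - 38)/(-32))² = (-869 + 2*(-1/32)*(-64))² = (-869 + 4)² = (-865)² = 748225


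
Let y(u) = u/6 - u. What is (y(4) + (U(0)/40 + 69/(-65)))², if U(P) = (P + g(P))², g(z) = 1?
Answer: 46471489/2433600 ≈ 19.096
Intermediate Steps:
U(P) = (1 + P)² (U(P) = (P + 1)² = (1 + P)²)
y(u) = -5*u/6 (y(u) = u*(⅙) - u = u/6 - u = -5*u/6)
(y(4) + (U(0)/40 + 69/(-65)))² = (-⅚*4 + ((1 + 0)²/40 + 69/(-65)))² = (-10/3 + (1²*(1/40) + 69*(-1/65)))² = (-10/3 + (1*(1/40) - 69/65))² = (-10/3 + (1/40 - 69/65))² = (-10/3 - 539/520)² = (-6817/1560)² = 46471489/2433600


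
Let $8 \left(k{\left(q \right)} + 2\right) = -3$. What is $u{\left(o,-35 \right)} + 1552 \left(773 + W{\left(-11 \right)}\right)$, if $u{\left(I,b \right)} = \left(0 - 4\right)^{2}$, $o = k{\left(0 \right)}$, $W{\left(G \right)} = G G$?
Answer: $1387504$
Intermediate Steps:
$W{\left(G \right)} = G^{2}$
$k{\left(q \right)} = - \frac{19}{8}$ ($k{\left(q \right)} = -2 + \frac{1}{8} \left(-3\right) = -2 - \frac{3}{8} = - \frac{19}{8}$)
$o = - \frac{19}{8} \approx -2.375$
$u{\left(I,b \right)} = 16$ ($u{\left(I,b \right)} = \left(-4\right)^{2} = 16$)
$u{\left(o,-35 \right)} + 1552 \left(773 + W{\left(-11 \right)}\right) = 16 + 1552 \left(773 + \left(-11\right)^{2}\right) = 16 + 1552 \left(773 + 121\right) = 16 + 1552 \cdot 894 = 16 + 1387488 = 1387504$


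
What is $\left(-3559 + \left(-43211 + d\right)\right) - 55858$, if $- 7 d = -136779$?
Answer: $- \frac{581617}{7} \approx -83088.0$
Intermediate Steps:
$d = \frac{136779}{7}$ ($d = \left(- \frac{1}{7}\right) \left(-136779\right) = \frac{136779}{7} \approx 19540.0$)
$\left(-3559 + \left(-43211 + d\right)\right) - 55858 = \left(-3559 + \left(-43211 + \frac{136779}{7}\right)\right) - 55858 = \left(-3559 - \frac{165698}{7}\right) - 55858 = - \frac{190611}{7} - 55858 = - \frac{581617}{7}$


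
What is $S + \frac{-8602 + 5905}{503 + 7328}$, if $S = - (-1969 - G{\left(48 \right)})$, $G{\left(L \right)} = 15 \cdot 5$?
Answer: $\frac{16003867}{7831} \approx 2043.7$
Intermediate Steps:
$G{\left(L \right)} = 75$
$S = 2044$ ($S = - (-1969 - 75) = \left(-1\right) \left(-2044\right) = 2044$)
$S + \frac{-8602 + 5905}{503 + 7328} = 2044 + \frac{-8602 + 5905}{503 + 7328} = 2044 - \frac{2697}{7831} = \frac{16003867}{7831}$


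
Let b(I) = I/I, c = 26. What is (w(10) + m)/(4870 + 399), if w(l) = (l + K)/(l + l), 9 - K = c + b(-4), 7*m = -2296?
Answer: -1642/26345 ≈ -0.062327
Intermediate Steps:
m = -328 (m = (1/7)*(-2296) = -328)
b(I) = 1
K = -18 (K = 9 - (26 + 1) = 9 - 1*27 = 9 - 27 = -18)
w(l) = (-18 + l)/(2*l) (w(l) = (l - 18)/(l + l) = (-18 + l)/((2*l)) = (-18 + l)*(1/(2*l)) = (-18 + l)/(2*l))
(w(10) + m)/(4870 + 399) = ((1/2)*(-18 + 10)/10 - 328)/(4870 + 399) = ((1/2)*(1/10)*(-8) - 328)/5269 = (-2/5 - 328)*(1/5269) = -1642/5*1/5269 = -1642/26345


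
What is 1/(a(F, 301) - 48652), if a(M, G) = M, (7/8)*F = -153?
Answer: -7/341788 ≈ -2.0481e-5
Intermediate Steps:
F = -1224/7 (F = (8/7)*(-153) = -1224/7 ≈ -174.86)
1/(a(F, 301) - 48652) = 1/(-1224/7 - 48652) = 1/(-341788/7) = -7/341788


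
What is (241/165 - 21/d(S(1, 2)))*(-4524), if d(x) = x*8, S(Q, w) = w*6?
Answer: -2471989/440 ≈ -5618.2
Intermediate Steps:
S(Q, w) = 6*w
d(x) = 8*x
(241/165 - 21/d(S(1, 2)))*(-4524) = (241/165 - 21/(8*(6*2)))*(-4524) = (241*(1/165) - 21/(8*12))*(-4524) = (241/165 - 21/96)*(-4524) = (241/165 - 21*1/96)*(-4524) = (241/165 - 7/32)*(-4524) = (6557/5280)*(-4524) = -2471989/440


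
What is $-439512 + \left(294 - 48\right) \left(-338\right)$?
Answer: $-522660$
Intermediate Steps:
$-439512 + \left(294 - 48\right) \left(-338\right) = -439512 + 246 \left(-338\right) = -439512 - 83148 = -522660$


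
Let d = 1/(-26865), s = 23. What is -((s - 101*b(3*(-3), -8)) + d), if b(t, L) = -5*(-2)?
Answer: 26515756/26865 ≈ 987.00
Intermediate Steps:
b(t, L) = 10
d = -1/26865 ≈ -3.7223e-5
-((s - 101*b(3*(-3), -8)) + d) = -((23 - 101*10) - 1/26865) = -((23 - 1010) - 1/26865) = -(-987 - 1/26865) = -1*(-26515756/26865) = 26515756/26865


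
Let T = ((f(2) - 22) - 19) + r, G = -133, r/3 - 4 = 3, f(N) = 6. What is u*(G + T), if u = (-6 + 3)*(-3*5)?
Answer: -6615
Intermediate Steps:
r = 21 (r = 12 + 3*3 = 12 + 9 = 21)
u = 45 (u = -3*(-15) = 45)
T = -14 (T = ((6 - 22) - 19) + 21 = (-16 - 19) + 21 = -35 + 21 = -14)
u*(G + T) = 45*(-133 - 14) = 45*(-147) = -6615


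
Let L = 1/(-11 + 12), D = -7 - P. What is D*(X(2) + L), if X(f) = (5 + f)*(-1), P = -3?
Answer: 24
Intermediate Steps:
X(f) = -5 - f
D = -4 (D = -7 - 1*(-3) = -7 + 3 = -4)
L = 1 (L = 1/1 = 1)
D*(X(2) + L) = -4*((-5 - 1*2) + 1) = -4*((-5 - 2) + 1) = -4*(-7 + 1) = -4*(-6) = 24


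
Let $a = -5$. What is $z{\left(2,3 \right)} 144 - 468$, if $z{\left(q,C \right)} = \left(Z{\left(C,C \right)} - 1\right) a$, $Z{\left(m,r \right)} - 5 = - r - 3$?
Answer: $972$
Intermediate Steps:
$Z{\left(m,r \right)} = 2 - r$ ($Z{\left(m,r \right)} = 5 - \left(3 + r\right) = 2 - r$)
$z{\left(q,C \right)} = -5 + 5 C$ ($z{\left(q,C \right)} = \left(\left(2 - C\right) - 1\right) \left(-5\right) = \left(1 - C\right) \left(-5\right) = -5 + 5 C$)
$z{\left(2,3 \right)} 144 - 468 = \left(-5 + 5 \cdot 3\right) 144 - 468 = \left(-5 + 15\right) 144 - 468 = 10 \cdot 144 - 468 = 1440 - 468 = 972$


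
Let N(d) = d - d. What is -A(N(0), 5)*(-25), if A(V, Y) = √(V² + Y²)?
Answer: 125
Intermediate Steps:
N(d) = 0
-A(N(0), 5)*(-25) = -√(0² + 5²)*(-25) = -√(0 + 25)*(-25) = -√25*(-25) = -1*5*(-25) = -5*(-25) = 125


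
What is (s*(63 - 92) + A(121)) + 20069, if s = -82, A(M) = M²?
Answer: 37088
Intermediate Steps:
(s*(63 - 92) + A(121)) + 20069 = (-82*(63 - 92) + 121²) + 20069 = (-82*(-29) + 14641) + 20069 = (2378 + 14641) + 20069 = 17019 + 20069 = 37088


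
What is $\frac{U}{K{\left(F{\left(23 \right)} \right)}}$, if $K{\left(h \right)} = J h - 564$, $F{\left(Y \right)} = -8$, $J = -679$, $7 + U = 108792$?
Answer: $\frac{108785}{4868} \approx 22.347$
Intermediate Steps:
$U = 108785$ ($U = -7 + 108792 = 108785$)
$K{\left(h \right)} = -564 - 679 h$ ($K{\left(h \right)} = - 679 h - 564 = -564 - 679 h$)
$\frac{U}{K{\left(F{\left(23 \right)} \right)}} = \frac{108785}{-564 - -5432} = \frac{108785}{-564 + 5432} = \frac{108785}{4868}$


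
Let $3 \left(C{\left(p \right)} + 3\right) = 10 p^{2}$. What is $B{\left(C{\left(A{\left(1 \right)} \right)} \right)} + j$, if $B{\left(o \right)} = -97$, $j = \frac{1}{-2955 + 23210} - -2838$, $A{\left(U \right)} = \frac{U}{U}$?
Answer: $\frac{55518956}{20255} \approx 2741.0$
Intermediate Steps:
$A{\left(U \right)} = 1$
$C{\left(p \right)} = -3 + \frac{10 p^{2}}{3}$
$j = \frac{57483691}{20255}$ ($j = \frac{1}{20255} + 2838 = \frac{57483691}{20255} \approx 2838.0$)
$B{\left(C{\left(A{\left(1 \right)} \right)} \right)} + j = -97 + \frac{57483691}{20255} = \frac{55518956}{20255}$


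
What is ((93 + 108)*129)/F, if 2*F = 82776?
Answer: 8643/13796 ≈ 0.62649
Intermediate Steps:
F = 41388 (F = (1/2)*82776 = 41388)
((93 + 108)*129)/F = ((93 + 108)*129)/41388 = (201*129)*(1/41388) = 25929*(1/41388) = 8643/13796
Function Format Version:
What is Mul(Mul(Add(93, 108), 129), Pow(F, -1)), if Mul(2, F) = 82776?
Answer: Rational(8643, 13796) ≈ 0.62649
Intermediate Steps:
F = 41388 (F = Mul(Rational(1, 2), 82776) = 41388)
Mul(Mul(Add(93, 108), 129), Pow(F, -1)) = Mul(Mul(Add(93, 108), 129), Pow(41388, -1)) = Mul(Mul(201, 129), Rational(1, 41388)) = Mul(25929, Rational(1, 41388)) = Rational(8643, 13796)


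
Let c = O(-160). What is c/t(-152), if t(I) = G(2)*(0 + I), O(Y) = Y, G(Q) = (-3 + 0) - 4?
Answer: -20/133 ≈ -0.15038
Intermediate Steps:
G(Q) = -7 (G(Q) = -3 - 4 = -7)
c = -160
t(I) = -7*I (t(I) = -7*(0 + I) = -7*I)
c/t(-152) = -160/((-7*(-152))) = -160/1064 = -160*1/1064 = -20/133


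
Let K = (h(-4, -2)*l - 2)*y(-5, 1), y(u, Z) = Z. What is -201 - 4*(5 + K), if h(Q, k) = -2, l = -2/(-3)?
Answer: -623/3 ≈ -207.67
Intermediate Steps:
l = ⅔ (l = -2*(-⅓) = ⅔ ≈ 0.66667)
K = -10/3 (K = (-2*⅔ - 2)*1 = (-4/3 - 2)*1 = -10/3*1 = -10/3 ≈ -3.3333)
-201 - 4*(5 + K) = -201 - 4*(5 - 10/3) = -201 - 4*5/3 = -201 - 1*20/3 = -201 - 20/3 = -623/3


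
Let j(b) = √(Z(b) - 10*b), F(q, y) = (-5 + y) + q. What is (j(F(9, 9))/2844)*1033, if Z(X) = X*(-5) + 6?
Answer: 1033*I*√21/948 ≈ 4.9935*I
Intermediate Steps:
Z(X) = 6 - 5*X (Z(X) = -5*X + 6 = 6 - 5*X)
F(q, y) = -5 + q + y
j(b) = √(6 - 15*b) (j(b) = √((6 - 5*b) - 10*b) = √(6 - 15*b))
(j(F(9, 9))/2844)*1033 = (√(6 - 15*(-5 + 9 + 9))/2844)*1033 = (√(6 - 15*13)*(1/2844))*1033 = (√(6 - 195)*(1/2844))*1033 = (√(-189)*(1/2844))*1033 = ((3*I*√21)*(1/2844))*1033 = (I*√21/948)*1033 = 1033*I*√21/948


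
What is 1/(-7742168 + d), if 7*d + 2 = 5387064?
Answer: -7/48808114 ≈ -1.4342e-7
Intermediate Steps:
d = 5387062/7 (d = -2/7 + (1/7)*5387064 = -2/7 + 5387064/7 = 5387062/7 ≈ 7.6958e+5)
1/(-7742168 + d) = 1/(-7742168 + 5387062/7) = 1/(-48808114/7) = -7/48808114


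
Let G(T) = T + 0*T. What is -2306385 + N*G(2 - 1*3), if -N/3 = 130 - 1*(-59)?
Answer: -2305818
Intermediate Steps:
N = -567 (N = -3*(130 - 1*(-59)) = -3*(130 + 59) = -3*189 = -567)
G(T) = T (G(T) = T + 0 = T)
-2306385 + N*G(2 - 1*3) = -2306385 - 567*(2 - 1*3) = -2306385 - 567*(2 - 3) = -2306385 - 567*(-1) = -2306385 + 567 = -2305818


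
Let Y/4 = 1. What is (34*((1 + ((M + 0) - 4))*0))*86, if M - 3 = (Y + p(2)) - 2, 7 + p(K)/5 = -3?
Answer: 0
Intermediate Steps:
Y = 4 (Y = 4*1 = 4)
p(K) = -50 (p(K) = -35 + 5*(-3) = -35 - 15 = -50)
M = -45 (M = 3 + ((4 - 50) - 2) = 3 + (-46 - 2) = 3 - 48 = -45)
(34*((1 + ((M + 0) - 4))*0))*86 = (34*((1 + ((-45 + 0) - 4))*0))*86 = (34*((1 + (-45 - 4))*0))*86 = (34*((1 - 49)*0))*86 = (34*(-48*0))*86 = (34*0)*86 = 0*86 = 0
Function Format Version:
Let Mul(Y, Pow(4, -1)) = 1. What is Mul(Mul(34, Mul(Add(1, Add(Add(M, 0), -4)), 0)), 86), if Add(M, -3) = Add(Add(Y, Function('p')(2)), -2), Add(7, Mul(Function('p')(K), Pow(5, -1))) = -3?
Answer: 0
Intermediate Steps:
Y = 4 (Y = Mul(4, 1) = 4)
Function('p')(K) = -50 (Function('p')(K) = Add(-35, Mul(5, -3)) = Add(-35, -15) = -50)
M = -45 (M = Add(3, Add(Add(4, -50), -2)) = Add(3, Add(-46, -2)) = Add(3, -48) = -45)
Mul(Mul(34, Mul(Add(1, Add(Add(M, 0), -4)), 0)), 86) = Mul(Mul(34, Mul(Add(1, Add(Add(-45, 0), -4)), 0)), 86) = Mul(Mul(34, Mul(Add(1, Add(-45, -4)), 0)), 86) = Mul(Mul(34, Mul(Add(1, -49), 0)), 86) = Mul(Mul(34, Mul(-48, 0)), 86) = Mul(Mul(34, 0), 86) = Mul(0, 86) = 0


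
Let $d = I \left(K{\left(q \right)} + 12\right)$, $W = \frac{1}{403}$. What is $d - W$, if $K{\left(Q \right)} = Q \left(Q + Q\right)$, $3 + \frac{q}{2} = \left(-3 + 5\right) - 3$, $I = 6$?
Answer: $\frac{338519}{403} \approx 840.0$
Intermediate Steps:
$q = -8$ ($q = -6 + 2 \left(\left(-3 + 5\right) - 3\right) = -6 + 2 \left(2 - 3\right) = -6 + 2 \left(-1\right) = -6 - 2 = -8$)
$K{\left(Q \right)} = 2 Q^{2}$ ($K{\left(Q \right)} = Q 2 Q = 2 Q^{2}$)
$W = \frac{1}{403} \approx 0.0024814$
$d = 840$ ($d = 6 \left(2 \left(-8\right)^{2} + 12\right) = 6 \left(2 \cdot 64 + 12\right) = 6 \left(128 + 12\right) = 6 \cdot 140 = 840$)
$d - W = 840 - \frac{1}{403} = \frac{338519}{403}$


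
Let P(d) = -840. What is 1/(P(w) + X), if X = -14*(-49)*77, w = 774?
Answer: 1/51982 ≈ 1.9237e-5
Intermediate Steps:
X = 52822 (X = 686*77 = 52822)
1/(P(w) + X) = 1/(-840 + 52822) = 1/51982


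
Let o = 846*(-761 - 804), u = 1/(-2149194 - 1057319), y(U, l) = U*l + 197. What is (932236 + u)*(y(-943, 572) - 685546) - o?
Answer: -3661036396768396045/3206513 ≈ -1.1418e+12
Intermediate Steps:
y(U, l) = 197 + U*l
u = -1/3206513 (u = 1/(-3206513) = -1/3206513 ≈ -3.1187e-7)
o = -1323990 (o = 846*(-1565) = -1323990)
(932236 + u)*(y(-943, 572) - 685546) - o = (932236 - 1/3206513)*((197 - 943*572) - 685546) - 1*(-1323990) = 2989226853067*((197 - 539396) - 685546)/3206513 + 1323990 = 2989226853067*(-539199 - 685546)/3206513 + 1323990 = (2989226853067/3206513)*(-1224745) + 1323990 = -3661040642159542915/3206513 + 1323990 = -3661036396768396045/3206513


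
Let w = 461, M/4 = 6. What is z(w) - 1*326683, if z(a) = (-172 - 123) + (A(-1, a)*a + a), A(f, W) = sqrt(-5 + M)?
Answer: -326517 + 461*sqrt(19) ≈ -3.2451e+5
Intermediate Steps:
M = 24 (M = 4*6 = 24)
A(f, W) = sqrt(19) (A(f, W) = sqrt(-5 + 24) = sqrt(19))
z(a) = -295 + a + a*sqrt(19) (z(a) = (-172 - 123) + (sqrt(19)*a + a) = -295 + (a*sqrt(19) + a) = -295 + (a + a*sqrt(19)) = -295 + a + a*sqrt(19))
z(w) - 1*326683 = (-295 + 461 + 461*sqrt(19)) - 1*326683 = (166 + 461*sqrt(19)) - 326683 = -326517 + 461*sqrt(19)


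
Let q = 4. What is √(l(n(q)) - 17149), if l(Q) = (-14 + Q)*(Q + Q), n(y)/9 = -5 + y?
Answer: I*√16735 ≈ 129.36*I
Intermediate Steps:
n(y) = -45 + 9*y (n(y) = 9*(-5 + y) = -45 + 9*y)
l(Q) = 2*Q*(-14 + Q) (l(Q) = (-14 + Q)*(2*Q) = 2*Q*(-14 + Q))
√(l(n(q)) - 17149) = √(2*(-45 + 9*4)*(-14 + (-45 + 9*4)) - 17149) = √(2*(-45 + 36)*(-14 + (-45 + 36)) - 17149) = √(2*(-9)*(-14 - 9) - 17149) = √(2*(-9)*(-23) - 17149) = √(414 - 17149) = √(-16735) = I*√16735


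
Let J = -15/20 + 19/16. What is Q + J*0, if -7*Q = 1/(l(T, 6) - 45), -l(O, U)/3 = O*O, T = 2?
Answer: 1/399 ≈ 0.0025063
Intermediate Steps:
J = 7/16 (J = -15*1/20 + 19*(1/16) = -¾ + 19/16 = 7/16 ≈ 0.43750)
l(O, U) = -3*O² (l(O, U) = -3*O*O = -3*O²)
Q = 1/399 (Q = -1/(7*(-3*2² - 45)) = -1/(7*(-3*4 - 45)) = -1/(7*(-12 - 45)) = -⅐/(-57) = -⅐*(-1/57) = 1/399 ≈ 0.0025063)
Q + J*0 = 1/399 + (7/16)*0 = 1/399 + 0 = 1/399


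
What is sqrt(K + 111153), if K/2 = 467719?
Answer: 7*sqrt(21359) ≈ 1023.0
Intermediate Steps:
K = 935438 (K = 2*467719 = 935438)
sqrt(K + 111153) = sqrt(935438 + 111153) = sqrt(1046591) = 7*sqrt(21359)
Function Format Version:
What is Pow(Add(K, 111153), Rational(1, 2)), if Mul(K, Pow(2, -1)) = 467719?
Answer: Mul(7, Pow(21359, Rational(1, 2))) ≈ 1023.0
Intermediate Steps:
K = 935438 (K = Mul(2, 467719) = 935438)
Pow(Add(K, 111153), Rational(1, 2)) = Pow(Add(935438, 111153), Rational(1, 2)) = Pow(1046591, Rational(1, 2)) = Mul(7, Pow(21359, Rational(1, 2)))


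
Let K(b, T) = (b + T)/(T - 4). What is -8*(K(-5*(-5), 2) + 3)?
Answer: 84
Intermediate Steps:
K(b, T) = (T + b)/(-4 + T)
-8*(K(-5*(-5), 2) + 3) = -8*((2 - 5*(-5))/(-4 + 2) + 3) = -8*((2 + 25)/(-2) + 3) = -8*(-½*27 + 3) = -8*(-27/2 + 3) = -8*(-21/2) = 84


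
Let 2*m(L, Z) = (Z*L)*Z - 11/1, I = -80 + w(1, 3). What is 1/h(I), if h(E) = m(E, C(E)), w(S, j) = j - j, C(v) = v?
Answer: -2/512011 ≈ -3.9062e-6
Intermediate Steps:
w(S, j) = 0
I = -80 (I = -80 + 0 = -80)
m(L, Z) = -11/2 + L*Z**2/2 (m(L, Z) = ((Z*L)*Z - 11/1)/2 = ((L*Z)*Z - 11*1)/2 = (L*Z**2 - 11)/2 = (-11 + L*Z**2)/2 = -11/2 + L*Z**2/2)
h(E) = -11/2 + E**3/2 (h(E) = -11/2 + E*E**2/2 = -11/2 + E**3/2)
1/h(I) = 1/(-11/2 + (1/2)*(-80)**3) = 1/(-11/2 + (1/2)*(-512000)) = 1/(-11/2 - 256000) = 1/(-512011/2) = -2/512011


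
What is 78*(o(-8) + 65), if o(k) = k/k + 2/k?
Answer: 10257/2 ≈ 5128.5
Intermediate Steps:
o(k) = 1 + 2/k
78*(o(-8) + 65) = 78*((2 - 8)/(-8) + 65) = 78*(-⅛*(-6) + 65) = 78*(¾ + 65) = 78*(263/4) = 10257/2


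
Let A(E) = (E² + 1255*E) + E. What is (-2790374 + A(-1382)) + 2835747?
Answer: 219505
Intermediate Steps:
A(E) = E² + 1256*E
(-2790374 + A(-1382)) + 2835747 = (-2790374 - 1382*(1256 - 1382)) + 2835747 = (-2790374 - 1382*(-126)) + 2835747 = (-2790374 + 174132) + 2835747 = -2616242 + 2835747 = 219505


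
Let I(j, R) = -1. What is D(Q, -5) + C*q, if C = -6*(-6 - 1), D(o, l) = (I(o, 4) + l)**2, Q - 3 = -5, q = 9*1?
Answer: 414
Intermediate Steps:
q = 9
Q = -2 (Q = 3 - 5 = -2)
D(o, l) = (-1 + l)**2
C = 42 (C = -6*(-7) = 42)
D(Q, -5) + C*q = (-1 - 5)**2 + 42*9 = (-6)**2 + 378 = 36 + 378 = 414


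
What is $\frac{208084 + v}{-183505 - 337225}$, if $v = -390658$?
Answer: $\frac{13041}{37195} \approx 0.35061$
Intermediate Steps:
$\frac{208084 + v}{-183505 - 337225} = \frac{208084 - 390658}{-183505 - 337225} = - \frac{182574}{-520730} = \left(-182574\right) \left(- \frac{1}{520730}\right) = \frac{13041}{37195}$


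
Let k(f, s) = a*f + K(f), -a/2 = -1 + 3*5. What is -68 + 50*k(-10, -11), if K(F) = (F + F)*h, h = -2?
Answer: 15932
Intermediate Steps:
K(F) = -4*F (K(F) = (F + F)*(-2) = (2*F)*(-2) = -4*F)
a = -28 (a = -2*(-1 + 3*5) = -2*(-1 + 15) = -2*14 = -28)
k(f, s) = -32*f (k(f, s) = -28*f - 4*f = -32*f)
-68 + 50*k(-10, -11) = -68 + 50*(-32*(-10)) = -68 + 50*320 = -68 + 16000 = 15932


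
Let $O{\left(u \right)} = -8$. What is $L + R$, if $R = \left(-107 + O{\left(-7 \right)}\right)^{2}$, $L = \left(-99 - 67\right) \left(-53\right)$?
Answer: $22023$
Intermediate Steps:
$L = 8798$ ($L = \left(-99 - 67\right) \left(-53\right) = \left(-166\right) \left(-53\right) = 8798$)
$R = 13225$ ($R = \left(-107 - 8\right)^{2} = \left(-115\right)^{2} = 13225$)
$L + R = 8798 + 13225 = 22023$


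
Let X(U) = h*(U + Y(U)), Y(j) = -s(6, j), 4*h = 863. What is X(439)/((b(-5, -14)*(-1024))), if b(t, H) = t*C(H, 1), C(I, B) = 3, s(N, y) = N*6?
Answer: 347789/61440 ≈ 5.6606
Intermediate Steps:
h = 863/4 (h = (1/4)*863 = 863/4 ≈ 215.75)
s(N, y) = 6*N
Y(j) = -36 (Y(j) = -6*6 = -1*36 = -36)
b(t, H) = 3*t (b(t, H) = t*3 = 3*t)
X(U) = -7767 + 863*U/4 (X(U) = 863*(U - 36)/4 = 863*(-36 + U)/4 = -7767 + 863*U/4)
X(439)/((b(-5, -14)*(-1024))) = (-7767 + (863/4)*439)/(((3*(-5))*(-1024))) = (-7767 + 378857/4)/((-15*(-1024))) = (347789/4)/15360 = (347789/4)*(1/15360) = 347789/61440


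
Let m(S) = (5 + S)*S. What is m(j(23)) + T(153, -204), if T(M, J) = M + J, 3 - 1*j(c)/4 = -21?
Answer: 9645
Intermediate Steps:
j(c) = 96 (j(c) = 12 - 4*(-21) = 12 + 84 = 96)
T(M, J) = J + M
m(S) = S*(5 + S)
m(j(23)) + T(153, -204) = 96*(5 + 96) + (-204 + 153) = 96*101 - 51 = 9696 - 51 = 9645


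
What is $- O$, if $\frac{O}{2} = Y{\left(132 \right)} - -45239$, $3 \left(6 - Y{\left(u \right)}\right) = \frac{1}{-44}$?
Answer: $- \frac{5972341}{66} \approx -90490.0$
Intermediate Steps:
$Y{\left(u \right)} = \frac{793}{132}$ ($Y{\left(u \right)} = 6 - \frac{1}{3 \left(-44\right)} = 6 - - \frac{1}{132} = 6 + \frac{1}{132} = \frac{793}{132}$)
$O = \frac{5972341}{66}$ ($O = 2 \left(\frac{793}{132} - -45239\right) = 2 \left(\frac{793}{132} + 45239\right) = 2 \cdot \frac{5972341}{132} = \frac{5972341}{66} \approx 90490.0$)
$- O = \left(-1\right) \frac{5972341}{66} = - \frac{5972341}{66}$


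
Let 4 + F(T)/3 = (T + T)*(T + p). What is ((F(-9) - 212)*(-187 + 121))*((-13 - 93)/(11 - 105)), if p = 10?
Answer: 972444/47 ≈ 20690.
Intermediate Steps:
F(T) = -12 + 6*T*(10 + T) (F(T) = -12 + 3*((T + T)*(T + 10)) = -12 + 3*((2*T)*(10 + T)) = -12 + 3*(2*T*(10 + T)) = -12 + 6*T*(10 + T))
((F(-9) - 212)*(-187 + 121))*((-13 - 93)/(11 - 105)) = (((-12 + 6*(-9)**2 + 60*(-9)) - 212)*(-187 + 121))*((-13 - 93)/(11 - 105)) = (((-12 + 6*81 - 540) - 212)*(-66))*(-106/(-94)) = (((-12 + 486 - 540) - 212)*(-66))*(-106*(-1/94)) = ((-66 - 212)*(-66))*(53/47) = -278*(-66)*(53/47) = 18348*(53/47) = 972444/47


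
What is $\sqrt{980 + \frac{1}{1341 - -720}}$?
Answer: $\frac{\sqrt{462529849}}{687} \approx 31.305$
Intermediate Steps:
$\sqrt{980 + \frac{1}{1341 - -720}} = \sqrt{980 + \frac{1}{1341 + 720}} = \sqrt{980 + \frac{1}{2061}} = \sqrt{\frac{2019781}{2061}} = \frac{\sqrt{462529849}}{687}$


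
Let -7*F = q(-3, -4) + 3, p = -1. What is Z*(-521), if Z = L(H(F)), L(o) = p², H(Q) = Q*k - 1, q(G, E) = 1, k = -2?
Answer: -521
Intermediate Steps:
F = -4/7 (F = -(1 + 3)/7 = -⅐*4 = -4/7 ≈ -0.57143)
H(Q) = -1 - 2*Q (H(Q) = Q*(-2) - 1 = -2*Q - 1 = -1 - 2*Q)
L(o) = 1 (L(o) = (-1)² = 1)
Z = 1
Z*(-521) = 1*(-521) = -521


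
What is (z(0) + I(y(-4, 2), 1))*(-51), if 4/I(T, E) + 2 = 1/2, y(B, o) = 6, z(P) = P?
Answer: 136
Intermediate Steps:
I(T, E) = -8/3 (I(T, E) = 4/(-2 + 1/2) = 4/(-3/2) = 4*(-2/3) = -8/3)
(z(0) + I(y(-4, 2), 1))*(-51) = (0 - 8/3)*(-51) = -8/3*(-51) = 136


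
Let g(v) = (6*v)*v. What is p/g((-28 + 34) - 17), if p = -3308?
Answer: -1654/363 ≈ -4.5565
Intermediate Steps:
g(v) = 6*v²
p/g((-28 + 34) - 17) = -3308*1/(6*((-28 + 34) - 17)²) = -3308*1/(6*(6 - 17)²) = -3308/(6*(-11)²) = -3308/(6*121) = -3308/726 = -3308*1/726 = -1654/363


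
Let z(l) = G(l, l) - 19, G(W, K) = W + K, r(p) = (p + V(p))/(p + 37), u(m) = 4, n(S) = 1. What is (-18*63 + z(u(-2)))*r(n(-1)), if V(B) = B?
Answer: -1145/19 ≈ -60.263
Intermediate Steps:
r(p) = 2*p/(37 + p) (r(p) = (p + p)/(p + 37) = (2*p)/(37 + p) = 2*p/(37 + p))
G(W, K) = K + W
z(l) = -19 + 2*l (z(l) = (l + l) - 19 = 2*l - 19 = -19 + 2*l)
(-18*63 + z(u(-2)))*r(n(-1)) = (-18*63 + (-19 + 2*4))*(2*1/(37 + 1)) = (-1134 + (-19 + 8))*(2*1/38) = (-1134 - 11)*(2*1*(1/38)) = -1145*1/19 = -1145/19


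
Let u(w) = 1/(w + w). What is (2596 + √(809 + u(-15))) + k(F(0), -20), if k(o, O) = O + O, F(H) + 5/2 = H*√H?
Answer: 2556 + √728070/30 ≈ 2584.4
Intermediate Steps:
u(w) = 1/(2*w)
F(H) = -5/2 + H^(3/2) (F(H) = -5/2 + H*√H = -5/2 + H^(3/2))
k(o, O) = 2*O
(2596 + √(809 + u(-15))) + k(F(0), -20) = (2596 + √(809 + (½)/(-15))) + 2*(-20) = (2596 + √(809 + (½)*(-1/15))) - 40 = (2596 + √(809 - 1/30)) - 40 = (2596 + √(24269/30)) - 40 = (2596 + √728070/30) - 40 = 2556 + √728070/30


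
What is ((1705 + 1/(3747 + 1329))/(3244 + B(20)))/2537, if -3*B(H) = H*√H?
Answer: 7018865191/33877167809808 + 43272905*√5/50815751714712 ≈ 0.00020909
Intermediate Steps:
B(H) = -H^(3/2)/3 (B(H) = -H*√H/3 = -H^(3/2)/3)
((1705 + 1/(3747 + 1329))/(3244 + B(20)))/2537 = ((1705 + 1/(3747 + 1329))/(3244 - 40*√5/3))/2537 = ((1705 + 1/5076)/(3244 - 40*√5/3))*(1/2537) = (8654581/(5076*(3244 - 40*√5/3)))*(1/2537) = 8654581/(12877812*(3244 - 40*√5/3))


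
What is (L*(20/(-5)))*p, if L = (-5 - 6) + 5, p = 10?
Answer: 240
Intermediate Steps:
L = -6 (L = -11 + 5 = -6)
(L*(20/(-5)))*p = -120/(-5)*10 = -120*(-1)/5*10 = -6*(-4)*10 = 24*10 = 240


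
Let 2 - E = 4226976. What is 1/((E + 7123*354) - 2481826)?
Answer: -1/4187258 ≈ -2.3882e-7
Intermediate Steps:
E = -4226974 (E = 2 - 1*4226976 = 2 - 4226976 = -4226974)
1/((E + 7123*354) - 2481826) = 1/((-4226974 + 7123*354) - 2481826) = 1/((-4226974 + 2521542) - 2481826) = 1/(-1705432 - 2481826) = 1/(-4187258) = -1/4187258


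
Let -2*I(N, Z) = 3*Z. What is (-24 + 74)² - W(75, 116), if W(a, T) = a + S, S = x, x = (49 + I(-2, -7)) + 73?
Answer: 4585/2 ≈ 2292.5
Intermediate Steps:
I(N, Z) = -3*Z/2
x = 265/2 (x = (49 - 3/2*(-7)) + 73 = (49 + 21/2) + 73 = 119/2 + 73 = 265/2 ≈ 132.50)
S = 265/2 ≈ 132.50
W(a, T) = 265/2 + a (W(a, T) = a + 265/2 = 265/2 + a)
(-24 + 74)² - W(75, 116) = (-24 + 74)² - (265/2 + 75) = 50² - 1*415/2 = 2500 - 415/2 = 4585/2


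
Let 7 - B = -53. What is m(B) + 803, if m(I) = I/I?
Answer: 804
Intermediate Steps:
B = 60 (B = 7 - 1*(-53) = 7 + 53 = 60)
m(I) = 1
m(B) + 803 = 1 + 803 = 804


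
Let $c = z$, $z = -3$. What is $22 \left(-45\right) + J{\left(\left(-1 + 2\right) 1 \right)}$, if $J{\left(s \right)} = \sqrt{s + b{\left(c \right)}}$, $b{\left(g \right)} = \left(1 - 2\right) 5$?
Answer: $-990 + 2 i \approx -990.0 + 2.0 i$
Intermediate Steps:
$c = -3$
$b{\left(g \right)} = -5$ ($b{\left(g \right)} = \left(-1\right) 5 = -5$)
$J{\left(s \right)} = \sqrt{-5 + s}$ ($J{\left(s \right)} = \sqrt{s - 5} = \sqrt{-5 + s}$)
$22 \left(-45\right) + J{\left(\left(-1 + 2\right) 1 \right)} = 22 \left(-45\right) + \sqrt{-5 + \left(-1 + 2\right) 1} = -990 + \sqrt{-5 + 1 \cdot 1} = -990 + \sqrt{-5 + 1} = -990 + \sqrt{-4} = -990 + 2 i$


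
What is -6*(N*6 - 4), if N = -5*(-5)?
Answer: -876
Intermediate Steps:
N = 25
-6*(N*6 - 4) = -6*(25*6 - 4) = -6*(150 - 4) = -6*146 = -876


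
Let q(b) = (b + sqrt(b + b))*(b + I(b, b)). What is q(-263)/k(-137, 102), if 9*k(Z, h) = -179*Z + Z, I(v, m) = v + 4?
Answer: 617787/12193 - 2349*I*sqrt(526)/12193 ≈ 50.667 - 4.4184*I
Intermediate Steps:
I(v, m) = 4 + v
k(Z, h) = -178*Z/9 (k(Z, h) = (-179*Z + Z)/9 = (-178*Z)/9 = -178*Z/9)
q(b) = (4 + 2*b)*(b + sqrt(2)*sqrt(b)) (q(b) = (b + sqrt(b + b))*(b + (4 + b)) = (b + sqrt(2*b))*(4 + 2*b) = (b + sqrt(2)*sqrt(b))*(4 + 2*b) = (4 + 2*b)*(b + sqrt(2)*sqrt(b)))
q(-263)/k(-137, 102) = (2*(-263)**2 + 4*(-263) + 2*sqrt(2)*(-263)**(3/2) + 4*sqrt(2)*sqrt(-263))/((-178/9*(-137))) = (2*69169 - 1052 + 2*sqrt(2)*(-263*I*sqrt(263)) + 4*sqrt(2)*(I*sqrt(263)))/(24386/9) = (138338 - 1052 - 526*I*sqrt(526) + 4*I*sqrt(526))*(9/24386) = (137286 - 522*I*sqrt(526))*(9/24386) = 617787/12193 - 2349*I*sqrt(526)/12193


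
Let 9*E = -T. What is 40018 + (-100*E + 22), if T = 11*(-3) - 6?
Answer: 118820/3 ≈ 39607.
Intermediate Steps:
T = -39 (T = -33 - 6 = -39)
E = 13/3 (E = (-1*(-39))/9 = (⅑)*39 = 13/3 ≈ 4.3333)
40018 + (-100*E + 22) = 40018 + (-100*13/3 + 22) = 40018 + (-1300/3 + 22) = 40018 - 1234/3 = 118820/3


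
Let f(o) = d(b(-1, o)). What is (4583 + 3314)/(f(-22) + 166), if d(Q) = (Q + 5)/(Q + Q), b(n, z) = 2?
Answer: 31588/671 ≈ 47.076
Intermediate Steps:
d(Q) = (5 + Q)/(2*Q) (d(Q) = (5 + Q)/((2*Q)) = (5 + Q)*(1/(2*Q)) = (5 + Q)/(2*Q))
f(o) = 7/4 (f(o) = (1/2)*(5 + 2)/2 = (1/2)*(1/2)*7 = 7/4)
(4583 + 3314)/(f(-22) + 166) = (4583 + 3314)/(7/4 + 166) = 7897/(671/4) = 7897*(4/671) = 31588/671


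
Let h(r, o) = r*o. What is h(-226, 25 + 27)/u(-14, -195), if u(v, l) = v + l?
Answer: 11752/209 ≈ 56.230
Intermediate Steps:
u(v, l) = l + v
h(r, o) = o*r
h(-226, 25 + 27)/u(-14, -195) = ((25 + 27)*(-226))/(-195 - 14) = (52*(-226))/(-209) = -11752*(-1/209) = 11752/209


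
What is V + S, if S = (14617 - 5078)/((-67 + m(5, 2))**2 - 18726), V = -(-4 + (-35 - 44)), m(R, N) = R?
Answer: 1225667/14882 ≈ 82.359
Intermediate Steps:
V = 83 (V = -(-4 - 79) = -1*(-83) = 83)
S = -9539/14882 (S = (14617 - 5078)/((-67 + 5)**2 - 18726) = 9539/((-62)**2 - 18726) = 9539/(3844 - 18726) = 9539/(-14882) = 9539*(-1/14882) = -9539/14882 ≈ -0.64098)
V + S = 83 - 9539/14882 = 1225667/14882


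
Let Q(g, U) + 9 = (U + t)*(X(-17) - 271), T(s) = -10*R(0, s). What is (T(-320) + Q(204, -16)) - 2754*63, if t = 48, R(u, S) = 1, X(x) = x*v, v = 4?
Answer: -184369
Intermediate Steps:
X(x) = 4*x (X(x) = x*4 = 4*x)
T(s) = -10 (T(s) = -10*1 = -10)
Q(g, U) = -16281 - 339*U (Q(g, U) = -9 + (U + 48)*(4*(-17) - 271) = -9 + (48 + U)*(-68 - 271) = -9 + (48 + U)*(-339) = -9 + (-16272 - 339*U) = -16281 - 339*U)
(T(-320) + Q(204, -16)) - 2754*63 = (-10 + (-16281 - 339*(-16))) - 2754*63 = (-10 + (-16281 + 5424)) - 173502 = (-10 - 10857) - 173502 = -10867 - 173502 = -184369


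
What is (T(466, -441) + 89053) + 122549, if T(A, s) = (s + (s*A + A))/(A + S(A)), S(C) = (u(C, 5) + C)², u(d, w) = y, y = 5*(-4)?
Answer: 42189424483/199382 ≈ 2.1160e+5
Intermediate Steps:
y = -20
u(d, w) = -20
S(C) = (-20 + C)²
T(A, s) = (A + s + A*s)/(A + (-20 + A)²) (T(A, s) = (s + (s*A + A))/(A + (-20 + A)²) = (s + (A*s + A))/(A + (-20 + A)²) = (s + (A + A*s))/(A + (-20 + A)²) = (A + s + A*s)/(A + (-20 + A)²))
(T(466, -441) + 89053) + 122549 = ((466 - 441 + 466*(-441))/(466 + (-20 + 466)²) + 89053) + 122549 = ((466 - 441 - 205506)/(466 + 446²) + 89053) + 122549 = (-205481/(466 + 198916) + 89053) + 122549 = (-205481/199382 + 89053) + 122549 = 17755359765/199382 + 122549 = 42189424483/199382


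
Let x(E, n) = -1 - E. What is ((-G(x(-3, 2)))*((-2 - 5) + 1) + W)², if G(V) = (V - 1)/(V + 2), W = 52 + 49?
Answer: 42025/4 ≈ 10506.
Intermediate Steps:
W = 101
G(V) = (-1 + V)/(2 + V)
((-G(x(-3, 2)))*((-2 - 5) + 1) + W)² = ((-(-1 + (-1 - 1*(-3)))/(2 + (-1 - 1*(-3))))*((-2 - 5) + 1) + 101)² = ((-(-1 + (-1 + 3))/(2 + (-1 + 3)))*(-7 + 1) + 101)² = (-(-1 + 2)/(2 + 2)*(-6) + 101)² = (-1/4*(-6) + 101)² = (-1*¼*(-6) + 101)² = (-¼*(-6) + 101)² = (3/2 + 101)² = (205/2)² = 42025/4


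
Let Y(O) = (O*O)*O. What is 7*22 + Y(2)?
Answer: 162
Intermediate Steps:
Y(O) = O**3 (Y(O) = O**2*O = O**3)
7*22 + Y(2) = 7*22 + 2**3 = 154 + 8 = 162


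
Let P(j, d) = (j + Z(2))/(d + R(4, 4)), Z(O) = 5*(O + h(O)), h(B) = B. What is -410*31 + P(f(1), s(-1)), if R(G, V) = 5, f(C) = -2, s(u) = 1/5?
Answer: -165185/13 ≈ -12707.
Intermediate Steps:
s(u) = ⅕
Z(O) = 10*O (Z(O) = 5*(O + O) = 5*(2*O) = 10*O)
P(j, d) = (20 + j)/(5 + d) (P(j, d) = (j + 10*2)/(d + 5) = (j + 20)/(5 + d) = (20 + j)/(5 + d))
-410*31 + P(f(1), s(-1)) = -410*31 + (20 - 2)/(5 + ⅕) = -12710 + 18/(26/5) = -12710 + (5/26)*18 = -12710 + 45/13 = -165185/13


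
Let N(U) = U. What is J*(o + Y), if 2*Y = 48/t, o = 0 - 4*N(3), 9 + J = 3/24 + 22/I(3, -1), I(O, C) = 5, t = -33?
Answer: 1253/22 ≈ 56.955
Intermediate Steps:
J = -179/40 (J = -9 + (3/24 + 22/5) = -9 + (3*(1/24) + 22*(1/5)) = -9 + (1/8 + 22/5) = -9 + 181/40 = -179/40 ≈ -4.4750)
o = -12 (o = 0 - 4*3 = 0 - 12 = -12)
Y = -8/11 (Y = (48/(-33))/2 = (48*(-1/33))/2 = (1/2)*(-16/11) = -8/11 ≈ -0.72727)
J*(o + Y) = -179*(-12 - 8/11)/40 = -179/40*(-140/11) = 1253/22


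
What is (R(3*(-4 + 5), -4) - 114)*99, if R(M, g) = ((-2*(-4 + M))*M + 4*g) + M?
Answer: -11979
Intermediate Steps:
R(M, g) = M + 4*g + M*(8 - 2*M) (R(M, g) = ((8 - 2*M)*M + 4*g) + M = (M*(8 - 2*M) + 4*g) + M = (4*g + M*(8 - 2*M)) + M = M + 4*g + M*(8 - 2*M))
(R(3*(-4 + 5), -4) - 114)*99 = ((-2*9*(-4 + 5)² + 4*(-4) + 9*(3*(-4 + 5))) - 114)*99 = ((-2*(3*1)² - 16 + 9*(3*1)) - 114)*99 = ((-2*3² - 16 + 9*3) - 114)*99 = ((-2*9 - 16 + 27) - 114)*99 = ((-18 - 16 + 27) - 114)*99 = (-7 - 114)*99 = -121*99 = -11979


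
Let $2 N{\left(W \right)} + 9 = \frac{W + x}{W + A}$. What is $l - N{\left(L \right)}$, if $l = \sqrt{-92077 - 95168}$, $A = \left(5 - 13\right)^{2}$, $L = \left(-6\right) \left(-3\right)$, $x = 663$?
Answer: $\frac{57}{164} + 3 i \sqrt{20805} \approx 0.34756 + 432.72 i$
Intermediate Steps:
$L = 18$
$A = 64$ ($A = \left(-8\right)^{2} = 64$)
$N{\left(W \right)} = - \frac{9}{2} + \frac{663 + W}{2 \left(64 + W\right)}$ ($N{\left(W \right)} = - \frac{9}{2} + \frac{\left(W + 663\right) \frac{1}{W + 64}}{2} = - \frac{9}{2} + \frac{\left(663 + W\right) \frac{1}{64 + W}}{2} = - \frac{9}{2} + \frac{\frac{1}{64 + W} \left(663 + W\right)}{2} = - \frac{9}{2} + \frac{663 + W}{2 \left(64 + W\right)}$)
$l = 3 i \sqrt{20805}$ ($l = \sqrt{-187245} = 3 i \sqrt{20805} \approx 432.72 i$)
$l - N{\left(L \right)} = 3 i \sqrt{20805} - \frac{87 - 144}{2 \left(64 + 18\right)} = 3 i \sqrt{20805} - \frac{87 - 144}{2 \cdot 82} = 3 i \sqrt{20805} - \frac{1}{2} \cdot \frac{1}{82} \left(-57\right) = 3 i \sqrt{20805} - - \frac{57}{164} = 3 i \sqrt{20805} + \frac{57}{164} = \frac{57}{164} + 3 i \sqrt{20805}$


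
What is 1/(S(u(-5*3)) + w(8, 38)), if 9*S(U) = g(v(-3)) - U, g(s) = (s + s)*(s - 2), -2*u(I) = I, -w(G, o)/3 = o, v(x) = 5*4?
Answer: -6/209 ≈ -0.028708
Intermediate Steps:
v(x) = 20
w(G, o) = -3*o
u(I) = -I/2
g(s) = 2*s*(-2 + s) (g(s) = (2*s)*(-2 + s) = 2*s*(-2 + s))
S(U) = 80 - U/9 (S(U) = (2*20*(-2 + 20) - U)/9 = (2*20*18 - U)/9 = (720 - U)/9 = 80 - U/9)
1/(S(u(-5*3)) + w(8, 38)) = 1/((80 - (-1)*(-5*3)/18) - 3*38) = 1/((80 - (-1)*(-15)/18) - 114) = 1/((80 - ⅑*15/2) - 114) = 1/((80 - ⅚) - 114) = 1/(475/6 - 114) = 1/(-209/6) = -6/209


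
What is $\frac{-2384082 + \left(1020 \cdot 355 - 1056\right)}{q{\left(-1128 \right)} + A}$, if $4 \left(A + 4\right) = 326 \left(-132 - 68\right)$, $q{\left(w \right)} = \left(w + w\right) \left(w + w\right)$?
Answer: $- \frac{1011519}{2536616} \approx -0.39877$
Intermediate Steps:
$q{\left(w \right)} = 4 w^{2}$ ($q{\left(w \right)} = 2 w 2 w = 4 w^{2}$)
$A = -16304$ ($A = -4 + \frac{326 \left(-132 - 68\right)}{4} = -4 + \frac{326 \left(-200\right)}{4} = -4 + \frac{1}{4} \left(-65200\right) = -4 - 16300 = -16304$)
$\frac{-2384082 + \left(1020 \cdot 355 - 1056\right)}{q{\left(-1128 \right)} + A} = \frac{-2384082 + \left(1020 \cdot 355 - 1056\right)}{4 \left(-1128\right)^{2} - 16304} = \frac{-2384082 + \left(362100 - 1056\right)}{4 \cdot 1272384 - 16304} = \frac{-2384082 + 361044}{5089536 - 16304} = - \frac{2023038}{5073232} = \left(-2023038\right) \frac{1}{5073232} = - \frac{1011519}{2536616}$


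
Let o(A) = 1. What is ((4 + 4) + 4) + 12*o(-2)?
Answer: 24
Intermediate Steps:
((4 + 4) + 4) + 12*o(-2) = ((4 + 4) + 4) + 12*1 = (8 + 4) + 12 = 12 + 12 = 24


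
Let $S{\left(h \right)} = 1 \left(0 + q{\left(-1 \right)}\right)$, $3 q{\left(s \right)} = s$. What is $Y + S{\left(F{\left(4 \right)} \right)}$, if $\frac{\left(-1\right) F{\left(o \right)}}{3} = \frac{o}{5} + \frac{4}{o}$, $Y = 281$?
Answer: $\frac{842}{3} \approx 280.67$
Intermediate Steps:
$F{\left(o \right)} = - \frac{12}{o} - \frac{3 o}{5}$ ($F{\left(o \right)} = - 3 \left(\frac{o}{5} + \frac{4}{o}\right) = - 3 \left(\frac{4}{o} + \frac{o}{5}\right) = - \frac{12}{o} - \frac{3 o}{5}$)
$q{\left(s \right)} = \frac{s}{3}$
$S{\left(h \right)} = - \frac{1}{3}$ ($S{\left(h \right)} = 1 \left(0 + \frac{1}{3} \left(-1\right)\right) = 1 \left(0 - \frac{1}{3}\right) = 1 \left(- \frac{1}{3}\right) = - \frac{1}{3}$)
$Y + S{\left(F{\left(4 \right)} \right)} = 281 - \frac{1}{3} = \frac{842}{3}$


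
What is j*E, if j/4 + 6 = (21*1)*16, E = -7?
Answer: -9240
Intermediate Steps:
j = 1320 (j = -24 + 4*((21*1)*16) = -24 + 4*(21*16) = -24 + 4*336 = -24 + 1344 = 1320)
j*E = 1320*(-7) = -9240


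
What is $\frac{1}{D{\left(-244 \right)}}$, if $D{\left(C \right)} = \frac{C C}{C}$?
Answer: $- \frac{1}{244} \approx -0.0040984$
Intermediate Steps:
$D{\left(C \right)} = C$ ($D{\left(C \right)} = \frac{C^{2}}{C} = C$)
$\frac{1}{D{\left(-244 \right)}} = \frac{1}{-244} = - \frac{1}{244}$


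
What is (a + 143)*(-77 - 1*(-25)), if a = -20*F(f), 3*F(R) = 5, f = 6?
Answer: -17108/3 ≈ -5702.7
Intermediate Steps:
F(R) = 5/3 (F(R) = (⅓)*5 = 5/3)
a = -100/3 (a = -20*5/3 = -100/3 ≈ -33.333)
(a + 143)*(-77 - 1*(-25)) = (-100/3 + 143)*(-77 - 1*(-25)) = 329*(-77 + 25)/3 = (329/3)*(-52) = -17108/3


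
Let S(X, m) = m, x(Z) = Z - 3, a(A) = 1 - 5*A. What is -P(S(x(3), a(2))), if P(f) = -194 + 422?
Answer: -228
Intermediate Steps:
x(Z) = -3 + Z
P(f) = 228
-P(S(x(3), a(2))) = -1*228 = -228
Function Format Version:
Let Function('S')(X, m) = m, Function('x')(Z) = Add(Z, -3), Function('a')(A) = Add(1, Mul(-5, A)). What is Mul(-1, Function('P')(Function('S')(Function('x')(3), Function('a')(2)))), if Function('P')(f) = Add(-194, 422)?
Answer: -228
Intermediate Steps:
Function('x')(Z) = Add(-3, Z)
Function('P')(f) = 228
Mul(-1, Function('P')(Function('S')(Function('x')(3), Function('a')(2)))) = Mul(-1, 228) = -228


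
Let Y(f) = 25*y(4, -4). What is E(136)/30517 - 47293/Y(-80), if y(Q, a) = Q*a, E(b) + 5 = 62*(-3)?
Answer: 1443164081/12206800 ≈ 118.23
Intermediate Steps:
E(b) = -191 (E(b) = -5 + 62*(-3) = -5 - 186 = -191)
Y(f) = -400 (Y(f) = 25*(4*(-4)) = 25*(-16) = -400)
E(136)/30517 - 47293/Y(-80) = -191/30517 - 47293/(-400) = -191*1/30517 - 47293*(-1/400) = -191/30517 + 47293/400 = 1443164081/12206800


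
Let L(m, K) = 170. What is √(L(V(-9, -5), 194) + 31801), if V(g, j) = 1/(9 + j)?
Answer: √31971 ≈ 178.80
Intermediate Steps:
√(L(V(-9, -5), 194) + 31801) = √(170 + 31801) = √31971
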